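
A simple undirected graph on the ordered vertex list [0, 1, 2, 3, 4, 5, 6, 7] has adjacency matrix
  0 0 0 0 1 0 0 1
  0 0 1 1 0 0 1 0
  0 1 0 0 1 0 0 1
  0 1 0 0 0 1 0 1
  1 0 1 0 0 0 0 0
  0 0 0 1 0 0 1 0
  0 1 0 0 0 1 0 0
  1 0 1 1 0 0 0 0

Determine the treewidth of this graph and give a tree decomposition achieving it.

The largest bag has 3 vertices, giving width 2; this decomposition certifies tw(G) ≤ 2. For the lower bound, G contains the cycle 0–4–2–7–0, so G is not a forest; only forests have treewidth ≤ 1, hence tw(G) ≥ 2. The upper and lower bounds meet at 2, so that is the treewidth.

Treewidth 2.
One optimal decomposition is:
Bags: B1 = {0, 4, 7}  B2 = {2, 4, 7}  B3 = {2, 3, 7}  B4 = {1, 2, 3}  B5 = {1, 3, 5}  B6 = {1, 5, 6}
Tree: B1–B2, B2–B3, B3–B4, B4–B5, B5–B6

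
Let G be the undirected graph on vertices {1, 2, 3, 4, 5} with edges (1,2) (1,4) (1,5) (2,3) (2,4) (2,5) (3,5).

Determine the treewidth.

A width-2 tree decomposition is:
Bags: B1 = {1, 2, 4}  B2 = {1, 2, 5}  B3 = {2, 3, 5}
Tree: B1–B2, B2–B3
The largest bag has 3 vertices, giving width 2; this decomposition certifies tw(G) ≤ 2. For the lower bound, the 3 vertices {1, 2, 4} are pairwise adjacent, and any tree decomposition puts a clique entirely inside one bag — forcing width ≥ 2. Combining the bounds, tw(G) = 2.

2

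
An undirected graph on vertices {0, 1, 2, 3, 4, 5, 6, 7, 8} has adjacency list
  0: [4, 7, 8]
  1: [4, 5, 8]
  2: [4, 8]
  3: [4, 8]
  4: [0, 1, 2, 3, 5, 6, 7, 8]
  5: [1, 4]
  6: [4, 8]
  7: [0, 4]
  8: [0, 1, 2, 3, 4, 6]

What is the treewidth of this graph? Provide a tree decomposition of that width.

Every bag has size at most 3, so the width is 3 − 1 = 2 and tw(G) ≤ 2. On the other hand G contains the 3-clique {0, 4, 8}. A clique must lie in a single bag of any decomposition, so no decomposition can have width below 2. Therefore the treewidth is 2.

Treewidth 2.
One such decomposition:
Bags: B1 = {1, 4, 8}  B2 = {3, 4, 8}  B3 = {4, 6, 8}  B4 = {1, 4, 5}  B5 = {2, 4, 8}  B6 = {0, 4, 8}  B7 = {0, 4, 7}
Tree: B1–B2, B1–B3, B1–B4, B2–B5, B5–B6, B6–B7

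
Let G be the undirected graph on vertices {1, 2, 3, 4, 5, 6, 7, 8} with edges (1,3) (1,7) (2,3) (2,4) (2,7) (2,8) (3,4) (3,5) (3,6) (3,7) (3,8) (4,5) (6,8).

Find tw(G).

2

A width-2 tree decomposition is:
Bags: B1 = {2, 3, 7}  B2 = {1, 3, 7}  B3 = {2, 3, 8}  B4 = {2, 3, 4}  B5 = {3, 4, 5}  B6 = {3, 6, 8}
Tree: B1–B2, B1–B3, B1–B4, B4–B5, B3–B6
Every bag has size at most 3, so the width is 3 − 1 = 2 and tw(G) ≤ 2. Conversely, {1, 3, 7} is a clique of size 3, and the vertices of any clique must share a bag in every tree decomposition; so some bag has ≥ 3 vertices and tw(G) ≥ 2. Hence tw(G) = 2 exactly.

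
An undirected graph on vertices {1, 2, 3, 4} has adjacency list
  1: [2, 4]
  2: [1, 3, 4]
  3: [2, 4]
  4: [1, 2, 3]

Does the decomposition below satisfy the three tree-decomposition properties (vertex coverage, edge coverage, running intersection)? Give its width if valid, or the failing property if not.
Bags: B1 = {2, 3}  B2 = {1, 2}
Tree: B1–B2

No — vertex 4 appears in no bag.

A tree decomposition must satisfy three properties: every vertex lies in some bag; for every edge, both endpoints lie together in some bag; and for every vertex, the bags containing it form a connected subtree. Here vertex 4 appears in no bag, so the decomposition is invalid.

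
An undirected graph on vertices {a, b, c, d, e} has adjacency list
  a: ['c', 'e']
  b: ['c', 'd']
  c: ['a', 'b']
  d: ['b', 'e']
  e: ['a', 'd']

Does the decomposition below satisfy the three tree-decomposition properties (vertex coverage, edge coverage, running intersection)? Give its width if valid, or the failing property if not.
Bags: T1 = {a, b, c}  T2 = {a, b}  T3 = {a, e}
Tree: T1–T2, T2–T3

No — vertex d appears in no bag.

A tree decomposition must satisfy three properties: every vertex lies in some bag; for every edge, both endpoints lie together in some bag; and for every vertex, the bags containing it form a connected subtree. Here vertex d appears in no bag, so the decomposition is invalid.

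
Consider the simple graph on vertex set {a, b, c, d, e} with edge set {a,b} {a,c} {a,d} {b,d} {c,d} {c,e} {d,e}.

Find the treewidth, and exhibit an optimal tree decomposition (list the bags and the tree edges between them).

Treewidth 2.
One such decomposition:
Bags: B1 = {a, b, d}  B2 = {a, c, d}  B3 = {c, d, e}
Tree: B1–B2, B2–B3

Every bag has size at most 3, so the width is 3 − 1 = 2 and tw(G) ≤ 2. On the other hand G contains the 3-clique {c, d, e}. A clique must lie in a single bag of any decomposition, so no decomposition can have width below 2. Therefore the treewidth is 2.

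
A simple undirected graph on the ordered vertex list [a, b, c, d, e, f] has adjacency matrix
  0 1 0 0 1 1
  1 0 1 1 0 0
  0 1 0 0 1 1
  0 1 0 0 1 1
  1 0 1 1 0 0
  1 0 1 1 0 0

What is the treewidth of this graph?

3

A width-3 tree decomposition is:
Bags: B1 = {a, b, c, d}  B2 = {a, c, d, e}  B3 = {a, c, d, f}
Tree: B1–B2, B2–B3
The largest bag has 4 vertices, giving width 3; this decomposition certifies tw(G) ≤ 3. For the lower bound: the 4 vertex sets {b,d}, {c,e}, {a}, {f} are disjoint, each induces a connected subgraph, and every pair is joined by at least one edge of G. Contracting each set to a single vertex therefore yields K_{4} as a minor, and since treewidth is minor-monotone, tw(G) ≥ tw(K_{4}) = 3. The upper and lower bounds meet at 3, so that is the treewidth.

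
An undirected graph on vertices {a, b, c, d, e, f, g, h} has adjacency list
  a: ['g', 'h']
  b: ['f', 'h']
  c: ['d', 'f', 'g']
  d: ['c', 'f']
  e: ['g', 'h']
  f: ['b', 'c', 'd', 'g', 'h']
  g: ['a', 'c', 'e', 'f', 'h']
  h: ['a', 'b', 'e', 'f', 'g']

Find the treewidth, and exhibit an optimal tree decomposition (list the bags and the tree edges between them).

Treewidth 2.
One such decomposition:
Bags: B1 = {b, f, h}  B2 = {f, g, h}  B3 = {e, g, h}  B4 = {c, f, g}  B5 = {a, g, h}  B6 = {c, d, f}
Tree: B1–B2, B2–B3, B2–B4, B3–B5, B4–B6

The largest bag has 3 vertices, giving width 2; this decomposition certifies tw(G) ≤ 2. On the other hand G contains the 3-clique {a, g, h}. A clique must lie in a single bag of any decomposition, so no decomposition can have width below 2. Combining the bounds, tw(G) = 2.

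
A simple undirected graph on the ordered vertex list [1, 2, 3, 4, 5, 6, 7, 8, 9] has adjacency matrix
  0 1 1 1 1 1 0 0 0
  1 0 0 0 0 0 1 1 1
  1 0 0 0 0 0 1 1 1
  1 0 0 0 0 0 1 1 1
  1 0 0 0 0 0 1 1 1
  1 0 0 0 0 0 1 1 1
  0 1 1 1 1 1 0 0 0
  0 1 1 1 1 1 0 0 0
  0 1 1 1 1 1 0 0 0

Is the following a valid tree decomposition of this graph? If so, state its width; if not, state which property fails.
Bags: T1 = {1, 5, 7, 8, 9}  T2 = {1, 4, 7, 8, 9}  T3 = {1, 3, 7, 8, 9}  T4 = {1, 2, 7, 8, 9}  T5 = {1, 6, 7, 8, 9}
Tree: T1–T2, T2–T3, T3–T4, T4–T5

Checking the three conditions: (i) the bags cover all of {1, 2, 3, 4, 5, 6, 7, 8, 9}; (ii) for each edge, some bag contains both endpoints; (iii) the bags containing any fixed vertex form a subtree. All hold, so the decomposition is valid with width 5 − 1 = 4.

Yes; width 4.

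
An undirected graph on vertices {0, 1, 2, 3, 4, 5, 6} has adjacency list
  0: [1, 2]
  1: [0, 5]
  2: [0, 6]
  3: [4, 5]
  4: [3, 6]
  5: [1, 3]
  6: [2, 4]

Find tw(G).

A width-2 tree decomposition is:
Bags: B1 = {1, 3, 5}  B2 = {1, 3, 4}  B3 = {1, 4, 6}  B4 = {1, 2, 6}  B5 = {0, 1, 2}
Tree: B1–B2, B2–B3, B3–B4, B4–B5
The largest bag has 3 vertices, giving width 2; this decomposition certifies tw(G) ≤ 2. The edges 1–5–3–4–6–2–0–1 form a cycle, so G is not a tree and its treewidth is at least 2. The upper and lower bounds meet at 2, so that is the treewidth.

2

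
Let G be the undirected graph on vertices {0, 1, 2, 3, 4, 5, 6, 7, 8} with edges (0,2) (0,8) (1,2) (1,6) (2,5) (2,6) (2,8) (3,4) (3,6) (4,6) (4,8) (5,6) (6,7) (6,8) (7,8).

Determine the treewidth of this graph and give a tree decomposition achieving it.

Every bag has size at most 3, so the width is 3 − 1 = 2 and tw(G) ≤ 2. Conversely, {0, 2, 8} is a clique of size 3, and the vertices of any clique must share a bag in every tree decomposition; so some bag has ≥ 3 vertices and tw(G) ≥ 2. Combining the bounds, tw(G) = 2.

Treewidth 2.
One optimal decomposition is:
Bags: B1 = {6, 7, 8}  B2 = {2, 6, 8}  B3 = {0, 2, 8}  B4 = {1, 2, 6}  B5 = {4, 6, 8}  B6 = {2, 5, 6}  B7 = {3, 4, 6}
Tree: B1–B2, B2–B3, B2–B4, B1–B5, B4–B6, B5–B7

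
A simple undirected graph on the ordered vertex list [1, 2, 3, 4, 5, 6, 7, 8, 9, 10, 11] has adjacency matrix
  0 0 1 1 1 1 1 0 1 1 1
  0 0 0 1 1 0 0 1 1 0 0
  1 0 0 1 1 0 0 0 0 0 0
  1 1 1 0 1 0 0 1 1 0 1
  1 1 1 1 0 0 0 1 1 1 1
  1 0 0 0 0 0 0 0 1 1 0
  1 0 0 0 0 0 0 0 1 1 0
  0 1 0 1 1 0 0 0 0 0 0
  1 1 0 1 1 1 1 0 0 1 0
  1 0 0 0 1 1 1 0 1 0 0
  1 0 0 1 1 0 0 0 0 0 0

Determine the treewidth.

3

A width-3 tree decomposition is:
Bags: B1 = {1, 4, 5, 9}  B2 = {1, 5, 9, 10}  B3 = {2, 4, 5, 9}  B4 = {1, 3, 4, 5}  B5 = {1, 7, 9, 10}  B6 = {2, 4, 5, 8}  B7 = {1, 6, 9, 10}  B8 = {1, 4, 5, 11}
Tree: B1–B2, B1–B3, B1–B4, B2–B5, B3–B6, B2–B7, B1–B8
Every bag has size at most 4, so the width is 4 − 1 = 3 and tw(G) ≤ 3. For the lower bound, the 4 vertices {2, 4, 5, 8} are pairwise adjacent, and any tree decomposition puts a clique entirely inside one bag — forcing width ≥ 3. The upper and lower bounds meet at 3, so that is the treewidth.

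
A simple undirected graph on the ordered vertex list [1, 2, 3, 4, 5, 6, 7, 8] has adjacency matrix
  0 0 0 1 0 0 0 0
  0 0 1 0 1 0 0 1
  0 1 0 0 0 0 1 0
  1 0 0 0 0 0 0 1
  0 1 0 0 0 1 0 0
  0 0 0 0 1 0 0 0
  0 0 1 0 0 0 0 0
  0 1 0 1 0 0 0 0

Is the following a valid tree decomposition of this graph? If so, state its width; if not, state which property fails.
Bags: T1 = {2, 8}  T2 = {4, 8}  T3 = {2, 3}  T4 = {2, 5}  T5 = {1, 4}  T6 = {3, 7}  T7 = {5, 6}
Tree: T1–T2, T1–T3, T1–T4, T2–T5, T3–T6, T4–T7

Every vertex of G appears in some bag (union = {1, 2, 3, 4, 5, 6, 7, 8}); every edge is covered by a bag; and for each vertex v the set of bags containing v is connected in the bag tree. The decomposition is therefore valid. The largest bag has 2 vertices, so the width is 1.

Yes; width 1.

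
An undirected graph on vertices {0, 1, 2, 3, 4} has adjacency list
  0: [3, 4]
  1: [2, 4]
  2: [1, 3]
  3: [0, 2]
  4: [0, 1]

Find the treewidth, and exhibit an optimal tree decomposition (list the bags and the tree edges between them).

Every bag has size at most 3, so the width is 3 − 1 = 2 and tw(G) ≤ 2. Since 0–3–2–1–4–0 is a cycle in G, G is not acyclic. Forests are exactly the graphs of treewidth ≤ 1, so tw(G) ≥ 2. Therefore the treewidth is 2.

Treewidth 2.
Bags: B1 = {0, 2, 3}  B2 = {0, 1, 2}  B3 = {0, 1, 4}
Tree: B1–B2, B2–B3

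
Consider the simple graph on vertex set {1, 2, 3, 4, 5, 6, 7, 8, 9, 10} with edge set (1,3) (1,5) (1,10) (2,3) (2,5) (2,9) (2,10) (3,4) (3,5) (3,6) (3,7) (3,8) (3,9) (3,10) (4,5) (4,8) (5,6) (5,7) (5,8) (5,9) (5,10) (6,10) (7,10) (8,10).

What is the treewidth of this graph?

3

A width-3 tree decomposition is:
Bags: B1 = {2, 3, 5, 10}  B2 = {1, 3, 5, 10}  B3 = {3, 5, 8, 10}  B4 = {2, 3, 5, 9}  B5 = {3, 5, 7, 10}  B6 = {3, 5, 6, 10}  B7 = {3, 4, 5, 8}
Tree: B1–B2, B1–B3, B1–B4, B3–B5, B3–B6, B3–B7
Each bag holds 4 vertices, so the decomposition has width 3, which upper-bounds the treewidth. Conversely, {2, 3, 5, 9} is a clique of size 4, and the vertices of any clique must share a bag in every tree decomposition; so some bag has ≥ 4 vertices and tw(G) ≥ 3. Combining the bounds, tw(G) = 3.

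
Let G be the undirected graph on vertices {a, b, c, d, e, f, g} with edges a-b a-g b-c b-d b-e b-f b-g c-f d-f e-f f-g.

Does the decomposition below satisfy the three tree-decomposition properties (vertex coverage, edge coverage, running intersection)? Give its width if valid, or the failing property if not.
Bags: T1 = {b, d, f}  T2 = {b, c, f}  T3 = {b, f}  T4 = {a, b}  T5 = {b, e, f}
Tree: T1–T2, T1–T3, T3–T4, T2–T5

A tree decomposition must satisfy three properties: every vertex lies in some bag; for every edge, both endpoints lie together in some bag; and for every vertex, the bags containing it form a connected subtree. Here vertex g appears in no bag, so the decomposition is invalid.

No — vertex g appears in no bag.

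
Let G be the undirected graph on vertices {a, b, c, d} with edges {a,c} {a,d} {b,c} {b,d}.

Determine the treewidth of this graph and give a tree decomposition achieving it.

Treewidth 2.
One such decomposition:
Bags: B1 = {a, b, c}  B2 = {a, b, d}
Tree: B1–B2

Every bag has size at most 3, so the width is 3 − 1 = 2 and tw(G) ≤ 2. Since a–c–b–d–a is a cycle in G, G is not acyclic. Forests are exactly the graphs of treewidth ≤ 1, so tw(G) ≥ 2. The upper and lower bounds meet at 2, so that is the treewidth.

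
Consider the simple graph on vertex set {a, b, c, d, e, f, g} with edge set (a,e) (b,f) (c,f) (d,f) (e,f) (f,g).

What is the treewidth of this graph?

1

A width-1 tree decomposition is:
Bags: B1 = {b, f}  B2 = {c, f}  B3 = {d, f}  B4 = {f, g}  B5 = {e, f}  B6 = {a, e}
Tree: B1–B2, B1–B3, B3–B4, B2–B5, B5–B6
Each bag holds 2 vertices, so the decomposition has width 1, which upper-bounds the treewidth. Since G has at least one edge (e.g. f–b), it is not an edgeless graph, so tw(G) ≥ 1. The upper and lower bounds meet at 1, so that is the treewidth.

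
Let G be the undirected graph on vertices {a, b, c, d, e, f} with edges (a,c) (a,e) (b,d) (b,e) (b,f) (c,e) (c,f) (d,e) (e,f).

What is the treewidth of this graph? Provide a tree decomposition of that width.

Treewidth 2.
One optimal decomposition is:
Bags: B1 = {c, e, f}  B2 = {a, c, e}  B3 = {b, e, f}  B4 = {b, d, e}
Tree: B1–B2, B1–B3, B3–B4

Each bag holds 3 vertices, so the decomposition has width 2, which upper-bounds the treewidth. On the other hand G contains the 3-clique {b, d, e}. A clique must lie in a single bag of any decomposition, so no decomposition can have width below 2. Therefore the treewidth is 2.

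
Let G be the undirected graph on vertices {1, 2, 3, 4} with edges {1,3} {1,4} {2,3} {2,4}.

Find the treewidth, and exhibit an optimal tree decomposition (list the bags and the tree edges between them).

Treewidth 2.
One such decomposition:
Bags: B1 = {1, 2, 3}  B2 = {1, 2, 4}
Tree: B1–B2

The largest bag has 3 vertices, giving width 2; this decomposition certifies tw(G) ≤ 2. The edges 2–3–1–4–2 form a cycle, so G is not a tree and its treewidth is at least 2. Hence tw(G) = 2 exactly.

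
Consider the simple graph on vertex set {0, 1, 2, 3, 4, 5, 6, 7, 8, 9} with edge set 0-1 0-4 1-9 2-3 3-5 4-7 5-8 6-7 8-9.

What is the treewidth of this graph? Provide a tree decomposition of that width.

Treewidth 1.
Bags: B1 = {6, 7}  B2 = {4, 7}  B3 = {0, 4}  B4 = {0, 1}  B5 = {1, 9}  B6 = {8, 9}  B7 = {5, 8}  B8 = {3, 5}  B9 = {2, 3}
Tree: B1–B2, B2–B3, B3–B4, B4–B5, B5–B6, B6–B7, B7–B8, B8–B9

Each bag holds 2 vertices, so the decomposition has width 1, which upper-bounds the treewidth. G has an edge, so its treewidth is at least 1. Therefore the treewidth is 1.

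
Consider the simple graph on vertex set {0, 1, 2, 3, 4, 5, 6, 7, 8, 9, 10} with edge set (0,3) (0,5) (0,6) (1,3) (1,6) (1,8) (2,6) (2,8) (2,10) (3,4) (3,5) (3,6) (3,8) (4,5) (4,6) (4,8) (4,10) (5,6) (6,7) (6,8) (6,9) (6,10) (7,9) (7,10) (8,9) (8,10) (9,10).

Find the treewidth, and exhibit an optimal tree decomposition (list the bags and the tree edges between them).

Each bag holds 4 vertices, so the decomposition has width 3, which upper-bounds the treewidth. Conversely, {0, 3, 5, 6} is a clique of size 4, and the vertices of any clique must share a bag in every tree decomposition; so some bag has ≥ 4 vertices and tw(G) ≥ 3. Therefore the treewidth is 3.

Treewidth 3.
One optimal decomposition is:
Bags: B1 = {6, 8, 9, 10}  B2 = {4, 6, 8, 10}  B3 = {2, 6, 8, 10}  B4 = {3, 4, 6, 8}  B5 = {1, 3, 6, 8}  B6 = {6, 7, 9, 10}  B7 = {3, 4, 5, 6}  B8 = {0, 3, 5, 6}
Tree: B1–B2, B1–B3, B2–B4, B4–B5, B1–B6, B4–B7, B7–B8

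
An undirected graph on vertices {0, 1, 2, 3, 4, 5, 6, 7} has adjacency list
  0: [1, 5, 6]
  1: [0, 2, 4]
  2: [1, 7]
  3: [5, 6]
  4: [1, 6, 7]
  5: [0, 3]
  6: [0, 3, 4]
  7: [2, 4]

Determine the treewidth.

2

A width-2 tree decomposition is:
Bags: B1 = {3, 5, 6}  B2 = {0, 5, 6}  B3 = {0, 4, 6}  B4 = {0, 1, 4}  B5 = {1, 4, 7}  B6 = {1, 2, 7}
Tree: B1–B2, B2–B3, B3–B4, B4–B5, B5–B6
Each bag holds 3 vertices, so the decomposition has width 2, which upper-bounds the treewidth. Since 3–5–0–6–3 is a cycle in G, G is not acyclic. Forests are exactly the graphs of treewidth ≤ 1, so tw(G) ≥ 2. Therefore the treewidth is 2.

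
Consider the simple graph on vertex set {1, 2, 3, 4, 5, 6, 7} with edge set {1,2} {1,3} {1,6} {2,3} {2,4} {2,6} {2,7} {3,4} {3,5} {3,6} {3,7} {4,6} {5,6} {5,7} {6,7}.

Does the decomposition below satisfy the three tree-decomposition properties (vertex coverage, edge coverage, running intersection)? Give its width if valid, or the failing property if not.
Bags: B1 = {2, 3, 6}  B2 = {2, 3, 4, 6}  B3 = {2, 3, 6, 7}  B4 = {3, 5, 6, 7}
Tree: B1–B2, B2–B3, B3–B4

No — vertex 1 appears in no bag.

A tree decomposition must satisfy three properties: every vertex lies in some bag; for every edge, both endpoints lie together in some bag; and for every vertex, the bags containing it form a connected subtree. Here vertex 1 appears in no bag, so the decomposition is invalid.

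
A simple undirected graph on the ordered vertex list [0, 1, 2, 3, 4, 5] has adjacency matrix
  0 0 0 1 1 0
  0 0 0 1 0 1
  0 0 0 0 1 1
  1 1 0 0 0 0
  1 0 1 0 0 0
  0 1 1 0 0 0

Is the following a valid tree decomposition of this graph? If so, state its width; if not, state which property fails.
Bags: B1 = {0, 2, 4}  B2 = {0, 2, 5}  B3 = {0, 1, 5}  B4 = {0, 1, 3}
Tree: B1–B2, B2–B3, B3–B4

Yes; width 2.

Vertex coverage: the bags together contain {0, 1, 2, 3, 4, 5}, the full vertex set. Edge coverage: each edge of G has both endpoints in at least one bag. Running intersection: for every vertex, the bags containing it form a connected subtree. All three properties hold, so this is a valid tree decomposition of width max|bag| − 1 = 2, and hence tw(G) ≤ 2.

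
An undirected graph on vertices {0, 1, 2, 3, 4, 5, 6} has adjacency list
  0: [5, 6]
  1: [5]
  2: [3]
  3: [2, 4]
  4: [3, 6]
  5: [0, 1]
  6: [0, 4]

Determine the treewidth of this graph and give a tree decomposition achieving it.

Treewidth 1.
Bags: B1 = {2, 3}  B2 = {3, 4}  B3 = {4, 6}  B4 = {0, 6}  B5 = {0, 5}  B6 = {1, 5}
Tree: B1–B2, B2–B3, B3–B4, B4–B5, B5–B6

The largest bag has 2 vertices, giving width 1; this decomposition certifies tw(G) ≤ 1. G has an edge, so its treewidth is at least 1. Hence tw(G) = 1 exactly.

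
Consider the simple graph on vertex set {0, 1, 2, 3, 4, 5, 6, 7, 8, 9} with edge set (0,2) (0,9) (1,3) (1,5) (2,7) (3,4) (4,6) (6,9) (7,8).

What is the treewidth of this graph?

A width-1 tree decomposition is:
Bags: B1 = {7, 8}  B2 = {2, 7}  B3 = {0, 2}  B4 = {0, 9}  B5 = {6, 9}  B6 = {4, 6}  B7 = {3, 4}  B8 = {1, 3}  B9 = {1, 5}
Tree: B1–B2, B2–B3, B3–B4, B4–B5, B5–B6, B6–B7, B7–B8, B8–B9
Every bag has size at most 2, so the width is 2 − 1 = 1 and tw(G) ≤ 1. G has an edge, so its treewidth is at least 1. Hence tw(G) = 1 exactly.

1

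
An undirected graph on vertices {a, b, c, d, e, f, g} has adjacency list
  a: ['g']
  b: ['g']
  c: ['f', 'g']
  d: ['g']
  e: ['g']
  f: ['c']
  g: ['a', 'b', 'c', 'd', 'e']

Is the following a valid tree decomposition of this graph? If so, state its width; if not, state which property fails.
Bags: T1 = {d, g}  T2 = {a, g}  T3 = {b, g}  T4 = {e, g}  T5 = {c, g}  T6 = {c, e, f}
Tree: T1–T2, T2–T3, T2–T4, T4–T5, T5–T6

No — bags containing vertex e are not connected in the tree.

A tree decomposition must satisfy three properties: every vertex lies in some bag; for every edge, both endpoints lie together in some bag; and for every vertex, the bags containing it form a connected subtree. Here bags containing vertex e are not connected in the tree, so the decomposition is invalid.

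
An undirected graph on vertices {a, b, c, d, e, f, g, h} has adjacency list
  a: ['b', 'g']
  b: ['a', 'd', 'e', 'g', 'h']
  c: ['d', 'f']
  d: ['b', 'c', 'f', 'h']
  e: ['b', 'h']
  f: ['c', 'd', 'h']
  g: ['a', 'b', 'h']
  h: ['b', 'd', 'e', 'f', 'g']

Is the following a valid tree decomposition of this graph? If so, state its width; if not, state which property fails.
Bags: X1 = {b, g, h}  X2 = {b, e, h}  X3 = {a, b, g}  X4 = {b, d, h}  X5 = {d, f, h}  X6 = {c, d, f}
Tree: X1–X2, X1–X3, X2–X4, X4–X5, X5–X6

Yes; width 2.

Every vertex of G appears in some bag (union = {a, b, c, d, e, f, g, h}); every edge is covered by a bag; and for each vertex v the set of bags containing v is connected in the bag tree. The decomposition is therefore valid. The largest bag has 3 vertices, so the width is 2.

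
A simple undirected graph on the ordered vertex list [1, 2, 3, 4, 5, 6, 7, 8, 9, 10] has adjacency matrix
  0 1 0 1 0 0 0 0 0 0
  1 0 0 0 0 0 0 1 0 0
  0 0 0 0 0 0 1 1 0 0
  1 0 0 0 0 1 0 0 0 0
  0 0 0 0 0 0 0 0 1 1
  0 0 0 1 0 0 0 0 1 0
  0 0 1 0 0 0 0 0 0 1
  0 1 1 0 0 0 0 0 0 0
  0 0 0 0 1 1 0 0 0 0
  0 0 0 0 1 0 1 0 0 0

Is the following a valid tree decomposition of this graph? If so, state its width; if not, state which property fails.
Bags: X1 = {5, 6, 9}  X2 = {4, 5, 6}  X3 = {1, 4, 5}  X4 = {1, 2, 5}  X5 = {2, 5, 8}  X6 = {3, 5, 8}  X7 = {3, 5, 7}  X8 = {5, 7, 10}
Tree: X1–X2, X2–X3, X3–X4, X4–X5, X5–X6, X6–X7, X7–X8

Yes; width 2.

Checking the three conditions: (i) the bags cover all of {1, 2, 3, 4, 5, 6, 7, 8, 9, 10}; (ii) for each edge, some bag contains both endpoints; (iii) the bags containing any fixed vertex form a subtree. All hold, so the decomposition is valid with width 3 − 1 = 2.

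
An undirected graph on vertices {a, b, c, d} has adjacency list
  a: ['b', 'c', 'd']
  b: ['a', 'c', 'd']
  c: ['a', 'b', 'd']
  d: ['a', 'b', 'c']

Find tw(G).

3

A width-3 tree decomposition is:
Bags: B1 = {a, b, c, d}
Tree: (single bag)
A single bag containing all 4 vertices is trivially a valid decomposition of width 3. For the lower bound, the 4 vertices {a, b, c, d} are pairwise adjacent, and any tree decomposition puts a clique entirely inside one bag — forcing width ≥ 3. Therefore the treewidth is 3.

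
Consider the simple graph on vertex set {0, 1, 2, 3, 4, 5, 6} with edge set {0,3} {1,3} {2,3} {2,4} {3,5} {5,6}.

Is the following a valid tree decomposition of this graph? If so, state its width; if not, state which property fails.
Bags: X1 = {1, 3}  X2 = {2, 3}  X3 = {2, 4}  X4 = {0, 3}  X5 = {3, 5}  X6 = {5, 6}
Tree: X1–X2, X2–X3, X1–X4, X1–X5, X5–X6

Vertex coverage: the bags together contain {0, 1, 2, 3, 4, 5, 6}, the full vertex set. Edge coverage: each edge of G has both endpoints in at least one bag. Running intersection: for every vertex, the bags containing it form a connected subtree. All three properties hold, so this is a valid tree decomposition of width max|bag| − 1 = 1, and hence tw(G) ≤ 1.

Yes; width 1.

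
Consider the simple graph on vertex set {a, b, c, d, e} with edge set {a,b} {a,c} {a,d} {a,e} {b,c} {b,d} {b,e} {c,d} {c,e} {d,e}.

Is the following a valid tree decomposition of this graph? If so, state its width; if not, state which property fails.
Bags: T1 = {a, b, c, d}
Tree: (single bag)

No — vertex e appears in no bag.

A tree decomposition must satisfy three properties: every vertex lies in some bag; for every edge, both endpoints lie together in some bag; and for every vertex, the bags containing it form a connected subtree. Here vertex e appears in no bag, so the decomposition is invalid.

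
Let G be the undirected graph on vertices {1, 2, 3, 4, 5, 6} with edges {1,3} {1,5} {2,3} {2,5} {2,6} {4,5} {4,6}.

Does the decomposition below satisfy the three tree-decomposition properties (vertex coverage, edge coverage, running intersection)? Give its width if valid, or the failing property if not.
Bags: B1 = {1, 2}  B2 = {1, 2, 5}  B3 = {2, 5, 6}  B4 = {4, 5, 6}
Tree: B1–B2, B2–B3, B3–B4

A tree decomposition must satisfy three properties: every vertex lies in some bag; for every edge, both endpoints lie together in some bag; and for every vertex, the bags containing it form a connected subtree. Here vertex 3 appears in no bag, so the decomposition is invalid.

No — vertex 3 appears in no bag.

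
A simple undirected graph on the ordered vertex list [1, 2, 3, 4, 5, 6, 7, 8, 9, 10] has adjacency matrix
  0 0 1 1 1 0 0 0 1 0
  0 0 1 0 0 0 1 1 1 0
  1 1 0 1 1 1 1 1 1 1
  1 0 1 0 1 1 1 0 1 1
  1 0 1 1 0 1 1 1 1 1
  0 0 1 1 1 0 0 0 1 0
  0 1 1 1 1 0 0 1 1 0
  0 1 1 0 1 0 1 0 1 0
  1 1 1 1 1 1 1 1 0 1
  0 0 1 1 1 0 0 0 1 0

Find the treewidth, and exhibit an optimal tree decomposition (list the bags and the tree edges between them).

Treewidth 4.
One such decomposition:
Bags: B1 = {3, 5, 7, 8, 9}  B2 = {3, 4, 5, 7, 9}  B3 = {2, 3, 7, 8, 9}  B4 = {3, 4, 5, 9, 10}  B5 = {1, 3, 4, 5, 9}  B6 = {3, 4, 5, 6, 9}
Tree: B1–B2, B1–B3, B2–B4, B4–B5, B2–B6

Every bag has size at most 5, so the width is 5 − 1 = 4 and tw(G) ≤ 4. On the other hand G contains the 5-clique {2, 3, 7, 8, 9}. A clique must lie in a single bag of any decomposition, so no decomposition can have width below 4. Therefore the treewidth is 4.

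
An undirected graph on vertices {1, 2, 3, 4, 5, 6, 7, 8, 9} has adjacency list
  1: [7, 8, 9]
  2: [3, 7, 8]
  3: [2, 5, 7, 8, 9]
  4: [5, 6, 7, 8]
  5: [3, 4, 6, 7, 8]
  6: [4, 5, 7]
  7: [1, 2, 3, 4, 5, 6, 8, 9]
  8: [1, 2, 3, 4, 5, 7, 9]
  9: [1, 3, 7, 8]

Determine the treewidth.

3

A width-3 tree decomposition is:
Bags: B1 = {3, 5, 7, 8}  B2 = {4, 5, 7, 8}  B3 = {3, 7, 8, 9}  B4 = {2, 3, 7, 8}  B5 = {1, 7, 8, 9}  B6 = {4, 5, 6, 7}
Tree: B1–B2, B1–B3, B1–B4, B3–B5, B2–B6
Every bag has size at most 4, so the width is 4 − 1 = 3 and tw(G) ≤ 3. For the lower bound, the 4 vertices {1, 7, 8, 9} are pairwise adjacent, and any tree decomposition puts a clique entirely inside one bag — forcing width ≥ 3. Hence tw(G) = 3 exactly.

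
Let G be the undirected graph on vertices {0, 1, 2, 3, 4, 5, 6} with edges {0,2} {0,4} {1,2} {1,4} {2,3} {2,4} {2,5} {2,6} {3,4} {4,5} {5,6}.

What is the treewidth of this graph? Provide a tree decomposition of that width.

Treewidth 2.
One optimal decomposition is:
Bags: B1 = {2, 4, 5}  B2 = {2, 3, 4}  B3 = {2, 5, 6}  B4 = {0, 2, 4}  B5 = {1, 2, 4}
Tree: B1–B2, B1–B3, B1–B4, B1–B5

The largest bag has 3 vertices, giving width 2; this decomposition certifies tw(G) ≤ 2. Conversely, {0, 2, 4} is a clique of size 3, and the vertices of any clique must share a bag in every tree decomposition; so some bag has ≥ 3 vertices and tw(G) ≥ 2. The upper and lower bounds meet at 2, so that is the treewidth.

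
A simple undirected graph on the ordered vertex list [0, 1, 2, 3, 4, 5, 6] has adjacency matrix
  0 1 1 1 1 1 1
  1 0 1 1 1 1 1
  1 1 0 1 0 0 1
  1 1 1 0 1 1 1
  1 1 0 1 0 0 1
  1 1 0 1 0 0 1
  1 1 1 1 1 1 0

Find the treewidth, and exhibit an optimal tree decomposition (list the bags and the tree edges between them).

The largest bag has 5 vertices, giving width 4; this decomposition certifies tw(G) ≤ 4. For the lower bound, the 5 vertices {0, 1, 2, 3, 6} are pairwise adjacent, and any tree decomposition puts a clique entirely inside one bag — forcing width ≥ 4. Hence tw(G) = 4 exactly.

Treewidth 4.
One optimal decomposition is:
Bags: B1 = {0, 1, 3, 4, 6}  B2 = {0, 1, 2, 3, 6}  B3 = {0, 1, 3, 5, 6}
Tree: B1–B2, B1–B3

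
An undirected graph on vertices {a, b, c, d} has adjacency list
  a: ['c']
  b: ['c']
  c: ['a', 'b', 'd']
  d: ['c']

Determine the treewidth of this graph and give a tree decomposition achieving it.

Treewidth 1.
One optimal decomposition is:
Bags: B1 = {a, c}  B2 = {c, d}  B3 = {b, c}
Tree: B1–B2, B2–B3

Every bag has size at most 2, so the width is 2 − 1 = 1 and tw(G) ≤ 1. Any graph with an edge has treewidth ≥ 1, and G has the edge c–a. The upper and lower bounds meet at 1, so that is the treewidth.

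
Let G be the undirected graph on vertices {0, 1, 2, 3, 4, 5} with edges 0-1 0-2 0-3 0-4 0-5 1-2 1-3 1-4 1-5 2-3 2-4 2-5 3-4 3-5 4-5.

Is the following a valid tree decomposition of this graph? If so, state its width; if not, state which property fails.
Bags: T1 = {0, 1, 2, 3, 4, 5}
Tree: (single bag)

Every vertex of G appears in some bag (union = {0, 1, 2, 3, 4, 5}); every edge is covered by a bag; and for each vertex v the set of bags containing v is connected in the bag tree. The decomposition is therefore valid. The largest bag has 6 vertices, so the width is 5.

Yes; width 5.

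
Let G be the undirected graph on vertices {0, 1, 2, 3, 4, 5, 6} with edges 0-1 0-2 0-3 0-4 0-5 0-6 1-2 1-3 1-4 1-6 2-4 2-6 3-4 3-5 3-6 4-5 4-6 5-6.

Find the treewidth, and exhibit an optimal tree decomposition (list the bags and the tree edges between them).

Treewidth 4.
One optimal decomposition is:
Bags: B1 = {0, 1, 3, 4, 6}  B2 = {0, 1, 2, 4, 6}  B3 = {0, 3, 4, 5, 6}
Tree: B1–B2, B1–B3

The largest bag has 5 vertices, giving width 4; this decomposition certifies tw(G) ≤ 4. On the other hand G contains the 5-clique {0, 1, 2, 4, 6}. A clique must lie in a single bag of any decomposition, so no decomposition can have width below 4. The upper and lower bounds meet at 4, so that is the treewidth.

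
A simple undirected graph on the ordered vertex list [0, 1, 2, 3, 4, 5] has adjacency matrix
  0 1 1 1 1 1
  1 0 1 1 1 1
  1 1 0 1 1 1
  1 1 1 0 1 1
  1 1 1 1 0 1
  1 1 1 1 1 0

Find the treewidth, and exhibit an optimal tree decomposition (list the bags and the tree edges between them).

Treewidth 5.
One optimal decomposition is:
Bags: B1 = {0, 1, 2, 3, 4, 5}
Tree: (single bag)

A single bag containing all 6 vertices is trivially a valid decomposition of width 5. For the lower bound, the 6 vertices {0, 1, 2, 3, 4, 5} are pairwise adjacent, and any tree decomposition puts a clique entirely inside one bag — forcing width ≥ 5. Therefore the treewidth is 5.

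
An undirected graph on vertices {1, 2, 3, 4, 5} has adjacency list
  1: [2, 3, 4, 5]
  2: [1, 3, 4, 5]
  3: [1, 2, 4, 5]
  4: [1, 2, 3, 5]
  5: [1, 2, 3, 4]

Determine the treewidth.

A width-4 tree decomposition is:
Bags: B1 = {1, 2, 3, 4, 5}
Tree: (single bag)
A single bag containing all 5 vertices is trivially a valid decomposition of width 4. For the lower bound, the 5 vertices {1, 2, 3, 4, 5} are pairwise adjacent, and any tree decomposition puts a clique entirely inside one bag — forcing width ≥ 4. Combining the bounds, tw(G) = 4.

4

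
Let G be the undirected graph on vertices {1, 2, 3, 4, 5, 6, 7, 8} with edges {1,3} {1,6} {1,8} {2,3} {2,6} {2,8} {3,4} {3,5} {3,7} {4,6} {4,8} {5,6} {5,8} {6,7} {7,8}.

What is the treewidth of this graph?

3

A width-3 tree decomposition is:
Bags: B1 = {3, 6, 7, 8}  B2 = {3, 5, 6, 8}  B3 = {3, 4, 6, 8}  B4 = {1, 3, 6, 8}  B5 = {2, 3, 6, 8}
Tree: B1–B2, B2–B3, B3–B4, B4–B5
The largest bag has 4 vertices, giving width 3; this decomposition certifies tw(G) ≤ 3. For the lower bound: the 4 vertex sets {3,7}, {5,8}, {6}, {4} are disjoint, each induces a connected subgraph, and every pair is joined by at least one edge of G. Contracting each set to a single vertex therefore yields K_{4} as a minor, and since treewidth is minor-monotone, tw(G) ≥ tw(K_{4}) = 3. Hence tw(G) = 3 exactly.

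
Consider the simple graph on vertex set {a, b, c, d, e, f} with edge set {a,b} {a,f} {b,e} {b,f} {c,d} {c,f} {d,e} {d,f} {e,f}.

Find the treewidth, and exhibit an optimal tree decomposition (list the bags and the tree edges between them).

Treewidth 2.
Bags: B1 = {b, e, f}  B2 = {d, e, f}  B3 = {a, b, f}  B4 = {c, d, f}
Tree: B1–B2, B1–B3, B2–B4

Each bag holds 3 vertices, so the decomposition has width 2, which upper-bounds the treewidth. For the lower bound, the 3 vertices {d, e, f} are pairwise adjacent, and any tree decomposition puts a clique entirely inside one bag — forcing width ≥ 2. Hence tw(G) = 2 exactly.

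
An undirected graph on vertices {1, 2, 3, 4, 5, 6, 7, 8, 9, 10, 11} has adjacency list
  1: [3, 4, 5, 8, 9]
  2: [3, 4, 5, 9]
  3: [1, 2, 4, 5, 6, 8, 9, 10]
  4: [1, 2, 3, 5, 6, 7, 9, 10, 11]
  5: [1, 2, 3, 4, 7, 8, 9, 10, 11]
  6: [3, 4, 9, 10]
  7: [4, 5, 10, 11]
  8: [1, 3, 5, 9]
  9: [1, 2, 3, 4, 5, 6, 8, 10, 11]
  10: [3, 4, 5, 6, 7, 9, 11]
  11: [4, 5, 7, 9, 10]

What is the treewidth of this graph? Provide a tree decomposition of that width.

Every bag has size at most 5, so the width is 5 − 1 = 4 and tw(G) ≤ 4. Conversely, {1, 3, 5, 8, 9} is a clique of size 5, and the vertices of any clique must share a bag in every tree decomposition; so some bag has ≥ 5 vertices and tw(G) ≥ 4. Hence tw(G) = 4 exactly.

Treewidth 4.
Bags: B1 = {3, 4, 5, 9, 10}  B2 = {1, 3, 4, 5, 9}  B3 = {4, 5, 9, 10, 11}  B4 = {1, 3, 5, 8, 9}  B5 = {4, 5, 7, 10, 11}  B6 = {3, 4, 6, 9, 10}  B7 = {2, 3, 4, 5, 9}
Tree: B1–B2, B1–B3, B2–B4, B3–B5, B1–B6, B2–B7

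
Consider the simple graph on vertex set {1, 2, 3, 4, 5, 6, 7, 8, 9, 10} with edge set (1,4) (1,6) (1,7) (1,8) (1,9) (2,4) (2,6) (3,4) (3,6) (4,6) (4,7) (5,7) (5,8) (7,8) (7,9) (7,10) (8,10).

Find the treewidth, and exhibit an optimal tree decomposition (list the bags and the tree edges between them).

Each bag holds 3 vertices, so the decomposition has width 2, which upper-bounds the treewidth. On the other hand G contains the 3-clique {2, 4, 6}. A clique must lie in a single bag of any decomposition, so no decomposition can have width below 2. Combining the bounds, tw(G) = 2.

Treewidth 2.
One such decomposition:
Bags: B1 = {1, 4, 6}  B2 = {1, 4, 7}  B3 = {2, 4, 6}  B4 = {1, 7, 8}  B5 = {7, 8, 10}  B6 = {1, 7, 9}  B7 = {5, 7, 8}  B8 = {3, 4, 6}
Tree: B1–B2, B1–B3, B2–B4, B4–B5, B4–B6, B4–B7, B3–B8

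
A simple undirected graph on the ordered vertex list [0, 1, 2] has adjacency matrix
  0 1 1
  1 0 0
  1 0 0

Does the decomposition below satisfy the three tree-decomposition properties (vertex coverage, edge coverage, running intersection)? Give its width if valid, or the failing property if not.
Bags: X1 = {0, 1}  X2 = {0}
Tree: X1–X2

A tree decomposition must satisfy three properties: every vertex lies in some bag; for every edge, both endpoints lie together in some bag; and for every vertex, the bags containing it form a connected subtree. Here vertex 2 appears in no bag, so the decomposition is invalid.

No — vertex 2 appears in no bag.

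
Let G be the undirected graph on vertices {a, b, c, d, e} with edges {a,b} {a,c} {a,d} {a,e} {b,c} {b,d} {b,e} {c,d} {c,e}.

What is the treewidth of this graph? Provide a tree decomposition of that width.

Every bag has size at most 4, so the width is 4 − 1 = 3 and tw(G) ≤ 3. Conversely, {a, b, c, d} is a clique of size 4, and the vertices of any clique must share a bag in every tree decomposition; so some bag has ≥ 4 vertices and tw(G) ≥ 3. The upper and lower bounds meet at 3, so that is the treewidth.

Treewidth 3.
Bags: B1 = {a, b, c, d}  B2 = {a, b, c, e}
Tree: B1–B2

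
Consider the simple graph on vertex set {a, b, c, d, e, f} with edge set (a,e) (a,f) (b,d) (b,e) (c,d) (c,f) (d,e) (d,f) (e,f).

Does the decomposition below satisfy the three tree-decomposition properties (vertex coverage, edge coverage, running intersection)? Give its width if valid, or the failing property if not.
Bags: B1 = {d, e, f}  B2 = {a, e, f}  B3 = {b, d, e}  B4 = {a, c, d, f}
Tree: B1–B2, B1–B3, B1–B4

A tree decomposition must satisfy three properties: every vertex lies in some bag; for every edge, both endpoints lie together in some bag; and for every vertex, the bags containing it form a connected subtree. Here bags containing vertex a are not connected in the tree, so the decomposition is invalid.

No — bags containing vertex a are not connected in the tree.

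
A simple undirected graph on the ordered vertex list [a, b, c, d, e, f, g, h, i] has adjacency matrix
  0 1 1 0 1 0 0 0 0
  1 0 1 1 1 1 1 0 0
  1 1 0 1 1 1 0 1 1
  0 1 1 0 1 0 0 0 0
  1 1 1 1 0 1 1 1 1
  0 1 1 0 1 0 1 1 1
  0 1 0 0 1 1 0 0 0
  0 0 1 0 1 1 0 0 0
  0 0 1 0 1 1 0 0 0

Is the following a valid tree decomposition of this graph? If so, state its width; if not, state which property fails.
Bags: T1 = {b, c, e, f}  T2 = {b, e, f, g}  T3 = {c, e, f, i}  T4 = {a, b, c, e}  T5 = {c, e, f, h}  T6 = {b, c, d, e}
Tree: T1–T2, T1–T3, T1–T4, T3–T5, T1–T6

Vertex coverage: the bags together contain {a, b, c, d, e, f, g, h, i}, the full vertex set. Edge coverage: each edge of G has both endpoints in at least one bag. Running intersection: for every vertex, the bags containing it form a connected subtree. All three properties hold, so this is a valid tree decomposition of width max|bag| − 1 = 3, and hence tw(G) ≤ 3.

Yes; width 3.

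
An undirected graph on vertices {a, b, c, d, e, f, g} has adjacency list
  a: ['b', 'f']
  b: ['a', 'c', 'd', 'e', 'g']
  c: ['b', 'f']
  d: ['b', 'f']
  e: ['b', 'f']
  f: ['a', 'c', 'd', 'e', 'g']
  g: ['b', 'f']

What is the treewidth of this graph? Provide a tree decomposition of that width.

Treewidth 2.
One optimal decomposition is:
Bags: B1 = {a, b, f}  B2 = {b, d, f}  B3 = {b, c, f}  B4 = {b, e, f}  B5 = {b, f, g}
Tree: B1–B2, B2–B3, B3–B4, B4–B5

The largest bag has 3 vertices, giving width 2; this decomposition certifies tw(G) ≤ 2. For the lower bound, G contains the cycle b–a–f–d–b, so G is not a forest; only forests have treewidth ≤ 1, hence tw(G) ≥ 2. Therefore the treewidth is 2.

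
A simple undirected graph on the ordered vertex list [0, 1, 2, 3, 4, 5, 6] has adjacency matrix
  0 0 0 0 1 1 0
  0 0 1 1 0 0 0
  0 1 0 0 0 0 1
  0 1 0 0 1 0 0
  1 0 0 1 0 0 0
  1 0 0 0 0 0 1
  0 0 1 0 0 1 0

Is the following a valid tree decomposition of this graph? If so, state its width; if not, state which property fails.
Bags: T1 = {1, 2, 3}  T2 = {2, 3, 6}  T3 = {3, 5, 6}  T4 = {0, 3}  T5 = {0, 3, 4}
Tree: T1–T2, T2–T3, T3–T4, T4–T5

No — edge (5,0) lies in no bag.

A tree decomposition must satisfy three properties: every vertex lies in some bag; for every edge, both endpoints lie together in some bag; and for every vertex, the bags containing it form a connected subtree. Here edge (5,0) lies in no bag, so the decomposition is invalid.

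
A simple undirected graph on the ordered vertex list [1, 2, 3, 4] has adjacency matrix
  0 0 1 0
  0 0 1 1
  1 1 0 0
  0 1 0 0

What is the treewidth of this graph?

A width-1 tree decomposition is:
Bags: B1 = {1, 3}  B2 = {2, 3}  B3 = {2, 4}
Tree: B1–B2, B2–B3
The largest bag has 2 vertices, giving width 1; this decomposition certifies tw(G) ≤ 1. Any graph with an edge has treewidth ≥ 1, and G has the edge 1–3. Hence tw(G) = 1 exactly.

1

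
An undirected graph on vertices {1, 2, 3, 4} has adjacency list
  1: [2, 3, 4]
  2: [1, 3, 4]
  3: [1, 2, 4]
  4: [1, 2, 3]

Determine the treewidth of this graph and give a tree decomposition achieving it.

With just one bag of size 4, the width is 4 − 1 = 3, so tw(G) ≤ 3. On the other hand G contains the 4-clique {1, 2, 3, 4}. A clique must lie in a single bag of any decomposition, so no decomposition can have width below 3. The upper and lower bounds meet at 3, so that is the treewidth.

Treewidth 3.
One optimal decomposition is:
Bags: B1 = {1, 2, 3, 4}
Tree: (single bag)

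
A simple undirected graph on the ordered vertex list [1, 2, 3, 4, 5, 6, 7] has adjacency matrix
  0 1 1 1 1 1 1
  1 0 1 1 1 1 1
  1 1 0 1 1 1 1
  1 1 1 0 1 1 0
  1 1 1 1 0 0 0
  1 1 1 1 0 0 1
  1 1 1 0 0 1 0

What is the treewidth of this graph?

4

A width-4 tree decomposition is:
Bags: B1 = {1, 2, 3, 4, 6}  B2 = {1, 2, 3, 6, 7}  B3 = {1, 2, 3, 4, 5}
Tree: B1–B2, B1–B3
Each bag holds 5 vertices, so the decomposition has width 4, which upper-bounds the treewidth. For the lower bound, the 5 vertices {1, 2, 3, 4, 5} are pairwise adjacent, and any tree decomposition puts a clique entirely inside one bag — forcing width ≥ 4. The upper and lower bounds meet at 4, so that is the treewidth.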